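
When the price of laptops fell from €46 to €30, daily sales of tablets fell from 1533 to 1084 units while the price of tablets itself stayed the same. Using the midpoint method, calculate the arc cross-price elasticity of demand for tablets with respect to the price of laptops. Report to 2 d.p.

ΔQ_A = 1084 − 1533 = -449; ΔP_B = 30 − 46 = -16.
Midpoints: Q̄_A = 1308.5, P̄_B = 38.00.
ε = (ΔQ_A/Q̄_A)/(ΔP_B/P̄_B) = (-449/1308.5)/(-16/38.00) ≈ 0.81.
ε > 0: tablets and laptops are substitutes.

0.81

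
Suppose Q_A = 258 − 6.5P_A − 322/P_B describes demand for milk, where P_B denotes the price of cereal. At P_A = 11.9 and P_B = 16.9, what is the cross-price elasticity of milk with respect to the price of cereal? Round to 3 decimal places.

0.118

At P_A = 11.9 and P_B = 16.9: Q_A = 161.597.
∂Q_A/∂P_B = 322/P_B² = 1.1274.
ε = (∂Q_A/∂P_B)(P_B/Q_A) = 1.1274 × (16.9/161.597) ≈ 0.118.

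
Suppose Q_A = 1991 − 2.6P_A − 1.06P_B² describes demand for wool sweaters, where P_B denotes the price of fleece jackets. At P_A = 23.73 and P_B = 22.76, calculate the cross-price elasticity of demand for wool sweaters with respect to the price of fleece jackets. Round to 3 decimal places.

At P_A = 23.73 and P_B = 22.76: Q_A = 1380.203.
∂Q_A/∂P_B = -2.12P_B = -2.12(22.76) = -48.2512.
ε = (∂Q_A/∂P_B)(P_B/Q_A) = -48.2512 × (22.76/1380.203) ≈ -0.796.

-0.796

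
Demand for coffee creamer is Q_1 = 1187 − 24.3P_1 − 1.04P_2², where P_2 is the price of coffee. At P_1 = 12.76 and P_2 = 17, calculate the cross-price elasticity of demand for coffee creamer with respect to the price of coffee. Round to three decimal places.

At P_1 = 12.76 and P_2 = 17: Q_1 = 576.372.
∂Q_1/∂P_2 = -2.08P_2 = -2.08(17) = -35.3600.
ε = (∂Q_1/∂P_2)(P_2/Q_1) = -35.3600 × (17/576.372) ≈ -1.043.

-1.043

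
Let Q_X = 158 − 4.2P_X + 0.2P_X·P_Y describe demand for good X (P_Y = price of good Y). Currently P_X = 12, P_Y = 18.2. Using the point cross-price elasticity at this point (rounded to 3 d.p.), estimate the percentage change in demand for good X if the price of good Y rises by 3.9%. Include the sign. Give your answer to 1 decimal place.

At P_X = 12, P_Y = 18.2: Q_X = 151.28.
∂Q_X/∂P_Y = 0.2P_X = 2.4000.
ε = (∂Q_X/∂P_Y)(P_Y/Q_X) = 2.4000 × 18.2/151.28 ≈ 0.289.
%ΔQ_X ≈ ε × %ΔP_Y = 0.289 × (3.9%) = 1.1%.

1.1%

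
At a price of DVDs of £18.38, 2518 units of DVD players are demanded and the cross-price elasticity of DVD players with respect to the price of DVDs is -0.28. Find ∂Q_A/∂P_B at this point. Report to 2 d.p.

-38.36

ε = (∂Q_A/∂P_B)·(P_B/Q_A) ⇒ ∂Q_A/∂P_B = ε·Q_A/P_B = -0.28 × 2518/18.38 ≈ -38.36.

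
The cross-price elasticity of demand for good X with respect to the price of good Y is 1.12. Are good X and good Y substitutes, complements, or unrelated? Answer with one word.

substitutes

ε = 1.12 > 0, so a higher price of good Y raises demand for good X: substitutes.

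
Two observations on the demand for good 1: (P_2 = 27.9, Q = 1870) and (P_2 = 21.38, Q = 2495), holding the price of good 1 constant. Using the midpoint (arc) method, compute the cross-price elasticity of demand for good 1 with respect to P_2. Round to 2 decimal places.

ΔQ_1 = 2495 − 1870 = 625; ΔP_2 = 21.38 − 27.9 = -6.52.
Midpoints: Q̄_1 = 2182.5, P̄_2 = 24.64.
ε = (ΔQ_1/Q̄_1)/(ΔP_2/P̄_2) = (625/2182.5)/(-6.52/24.64) ≈ -1.08.
ε < 0: good 1 and good 2 are complements.

-1.08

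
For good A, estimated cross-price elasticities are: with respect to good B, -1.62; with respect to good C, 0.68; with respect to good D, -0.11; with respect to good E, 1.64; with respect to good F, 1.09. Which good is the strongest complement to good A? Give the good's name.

good B

Complements have ε < 0. The most negative value is -1.62 (good B).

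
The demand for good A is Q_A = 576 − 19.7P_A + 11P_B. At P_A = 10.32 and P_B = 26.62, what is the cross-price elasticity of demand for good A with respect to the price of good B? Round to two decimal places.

At P_A = 10.32 and P_B = 26.62: Q_A = 665.516.
∂Q_A/∂P_B = 11.
ε = (∂Q_A/∂P_B)(P_B/Q_A) = 11 × (26.62/665.516) ≈ 0.44.

0.44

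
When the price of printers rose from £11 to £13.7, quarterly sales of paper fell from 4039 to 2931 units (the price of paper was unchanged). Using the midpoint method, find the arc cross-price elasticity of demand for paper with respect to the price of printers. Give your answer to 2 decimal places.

ΔQ_A = 2931 − 4039 = -1108; ΔP_B = 13.7 − 11 = 2.7.
Midpoints: Q̄_A = 3485.0, P̄_B = 12.35.
ε = (ΔQ_A/Q̄_A)/(ΔP_B/P̄_B) = (-1108/3485.0)/(2.7/12.35) ≈ -1.45.
ε < 0: paper and printers are complements.

-1.45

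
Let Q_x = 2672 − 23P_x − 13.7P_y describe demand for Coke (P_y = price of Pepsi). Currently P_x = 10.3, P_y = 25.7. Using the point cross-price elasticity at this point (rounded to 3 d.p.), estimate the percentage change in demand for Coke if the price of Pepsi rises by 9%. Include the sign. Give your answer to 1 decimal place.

At P_x = 10.3, P_y = 25.7: Q_x = 2083.01.
∂Q_x/∂P_y = -13.7.
ε = (∂Q_x/∂P_y)(P_y/Q_x) = -13.7000 × 25.7/2083.01 ≈ -0.169.
%ΔQ_x ≈ ε × %ΔP_y = -0.169 × (9%) = -1.5%.

-1.5%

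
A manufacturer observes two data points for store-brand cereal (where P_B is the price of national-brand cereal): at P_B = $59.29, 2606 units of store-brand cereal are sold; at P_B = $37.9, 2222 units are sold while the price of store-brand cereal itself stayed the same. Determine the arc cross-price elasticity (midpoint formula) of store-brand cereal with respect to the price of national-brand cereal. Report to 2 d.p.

ΔQ_A = 2222 − 2606 = -384; ΔP_B = 37.9 − 59.29 = -21.39.
Midpoints: Q̄_A = 2414.0, P̄_B = 48.59.
ε = (ΔQ_A/Q̄_A)/(ΔP_B/P̄_B) = (-384/2414.0)/(-21.39/48.59) ≈ 0.36.

0.36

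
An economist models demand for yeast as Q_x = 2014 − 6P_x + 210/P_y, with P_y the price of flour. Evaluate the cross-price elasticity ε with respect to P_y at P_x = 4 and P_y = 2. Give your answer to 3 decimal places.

-0.050

At P_x = 4 and P_y = 2: Q_x = 2095.
∂Q_x/∂P_y = −210/P_y² = -52.5000.
ε = (∂Q_x/∂P_y)(P_y/Q_x) = -52.5000 × (2/2095) ≈ -0.050.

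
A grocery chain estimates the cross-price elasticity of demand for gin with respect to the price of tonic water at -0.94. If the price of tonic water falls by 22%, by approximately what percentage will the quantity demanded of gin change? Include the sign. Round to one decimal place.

20.7%

%ΔQ ≈ ε × %ΔP of tonic water = -0.94 × (-22%) = 20.7%.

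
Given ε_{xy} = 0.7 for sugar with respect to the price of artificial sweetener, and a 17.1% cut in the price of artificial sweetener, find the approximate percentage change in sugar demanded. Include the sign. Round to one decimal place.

-12.0%

%ΔQ ≈ ε × %ΔP of artificial sweetener = 0.7 × (-17.1%) = -12.0%.
Demand for sugar falls by about 12.0%.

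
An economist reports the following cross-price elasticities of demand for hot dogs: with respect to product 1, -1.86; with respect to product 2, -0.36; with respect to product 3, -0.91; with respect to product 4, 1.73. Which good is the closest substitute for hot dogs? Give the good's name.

product 4

Substitutes have ε > 0. Among the positive values, 1.73 (product 4) is largest.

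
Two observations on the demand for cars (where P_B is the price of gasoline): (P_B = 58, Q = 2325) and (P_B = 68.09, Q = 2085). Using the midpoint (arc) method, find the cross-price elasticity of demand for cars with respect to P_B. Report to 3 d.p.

-0.680

ΔQ_A = 2085 − 2325 = -240; ΔP_B = 68.09 − 58 = 10.09.
Midpoints: Q̄_A = 2205.0, P̄_B = 63.05.
ε = (ΔQ_A/Q̄_A)/(ΔP_B/P̄_B) = (-240/2205.0)/(10.09/63.05) ≈ -0.680.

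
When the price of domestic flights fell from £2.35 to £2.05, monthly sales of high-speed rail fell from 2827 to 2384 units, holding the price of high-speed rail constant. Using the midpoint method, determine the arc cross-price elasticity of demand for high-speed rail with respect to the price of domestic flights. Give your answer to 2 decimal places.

1.25

ΔQ_A = 2384 − 2827 = -443; ΔP_B = 2.05 − 2.35 = -0.3.
Midpoints: Q̄_A = 2605.5, P̄_B = 2.20.
ε = (ΔQ_A/Q̄_A)/(ΔP_B/P̄_B) = (-443/2605.5)/(-0.3/2.20) ≈ 1.25.
ε > 0: high-speed rail and domestic flights are substitutes.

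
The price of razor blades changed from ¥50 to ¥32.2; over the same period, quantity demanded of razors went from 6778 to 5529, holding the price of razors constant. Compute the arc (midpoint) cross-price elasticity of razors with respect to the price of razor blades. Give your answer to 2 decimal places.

0.47

ΔQ_A = 5529 − 6778 = -1249; ΔP_B = 32.2 − 50 = -17.8.
Midpoints: Q̄_A = 6153.5, P̄_B = 41.10.
ε = (ΔQ_A/Q̄_A)/(ΔP_B/P̄_B) = (-1249/6153.5)/(-17.8/41.10) ≈ 0.47.
ε > 0: razors and razor blades are substitutes.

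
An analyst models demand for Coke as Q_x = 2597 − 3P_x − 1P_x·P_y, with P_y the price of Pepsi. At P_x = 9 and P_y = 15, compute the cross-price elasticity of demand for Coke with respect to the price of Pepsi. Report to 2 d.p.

At P_x = 9 and P_y = 15: Q_x = 2435.
∂Q_x/∂P_y = -1P_x = -1(9) = -9.0000.
ε = (∂Q_x/∂P_y)(P_y/Q_x) = -9.0000 × (15/2435) ≈ -0.06.
ε < 0: complements.

-0.06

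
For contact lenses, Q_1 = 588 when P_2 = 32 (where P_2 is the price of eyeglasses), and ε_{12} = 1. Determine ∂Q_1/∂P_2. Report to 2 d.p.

ε = (∂Q_1/∂P_2)·(P_2/Q_1) ⇒ ∂Q_1/∂P_2 = ε·Q_1/P_2 = 1 × 588/32 ≈ 18.38.

18.38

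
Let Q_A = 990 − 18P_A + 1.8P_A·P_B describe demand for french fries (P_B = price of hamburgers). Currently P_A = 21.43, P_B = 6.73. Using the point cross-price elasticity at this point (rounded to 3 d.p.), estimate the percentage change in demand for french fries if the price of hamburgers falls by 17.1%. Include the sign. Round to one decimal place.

At P_A = 21.43, P_B = 6.73: Q_A = 863.863.
∂Q_A/∂P_B = 1.8P_A = 38.5740.
ε = (∂Q_A/∂P_B)(P_B/Q_A) = 38.5740 × 6.73/863.863 ≈ 0.301.
%ΔQ_A ≈ ε × %ΔP_B = 0.301 × (-17.1%) = -5.1%.

-5.1%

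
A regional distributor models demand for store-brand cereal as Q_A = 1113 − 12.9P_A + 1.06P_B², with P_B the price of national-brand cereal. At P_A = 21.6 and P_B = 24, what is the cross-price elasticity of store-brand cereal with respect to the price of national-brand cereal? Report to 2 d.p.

At P_A = 21.6 and P_B = 24: Q_A = 1444.92.
∂Q_A/∂P_B = 2.12P_B = 2.12(24) = 50.8800.
ε = (∂Q_A/∂P_B)(P_B/Q_A) = 50.8800 × (24/1444.92) ≈ 0.85.

0.85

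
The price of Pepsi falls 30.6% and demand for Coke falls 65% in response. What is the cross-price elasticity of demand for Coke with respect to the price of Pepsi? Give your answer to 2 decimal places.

ε = (%ΔQ of Coke) / (%ΔP of Pepsi) = (-65%) / (-30.6%) ≈ 2.12.
Positive cross-price elasticity: substitutes.

2.12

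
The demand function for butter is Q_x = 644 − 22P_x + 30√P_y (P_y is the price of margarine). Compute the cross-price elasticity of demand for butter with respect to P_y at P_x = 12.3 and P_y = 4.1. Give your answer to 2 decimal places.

0.07

At P_x = 12.3 and P_y = 4.1: Q_x = 434.145.
∂Q_x/∂P_y = 30/(2√P_y) = 30/(2√4.1) = 7.4080.
ε = (∂Q_x/∂P_y)(P_y/Q_x) = 7.4080 × (4.1/434.145) ≈ 0.07.
ε > 0: substitutes.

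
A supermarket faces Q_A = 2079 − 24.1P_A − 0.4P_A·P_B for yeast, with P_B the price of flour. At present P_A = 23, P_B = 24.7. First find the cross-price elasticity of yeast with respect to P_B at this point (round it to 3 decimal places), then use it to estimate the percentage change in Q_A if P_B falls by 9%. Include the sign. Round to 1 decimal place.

At P_A = 23, P_B = 24.7: Q_A = 1297.46.
∂Q_A/∂P_B = -0.4P_A = -9.2000.
ε = (∂Q_A/∂P_B)(P_B/Q_A) = -9.2000 × 24.7/1297.46 ≈ -0.175.
%ΔQ_A ≈ ε × %ΔP_B = -0.175 × (-9%) = 1.6%.

1.6%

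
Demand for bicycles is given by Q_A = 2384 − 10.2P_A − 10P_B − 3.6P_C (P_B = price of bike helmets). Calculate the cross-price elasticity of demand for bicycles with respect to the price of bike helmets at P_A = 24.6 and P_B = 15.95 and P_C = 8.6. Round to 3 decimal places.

-0.082

At P_A = 24.6 and P_B = 15.95 and P_C = 8.6: Q_A = 1942.62.
∂Q_A/∂P_B = -10.
ε = (∂Q_A/∂P_B)(P_B/Q_A) = -10 × (15.95/1942.62) ≈ -0.082.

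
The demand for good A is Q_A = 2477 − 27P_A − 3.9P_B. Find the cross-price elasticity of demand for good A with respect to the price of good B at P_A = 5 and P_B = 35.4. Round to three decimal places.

-0.063

At P_A = 5 and P_B = 35.4: Q_A = 2203.94.
∂Q_A/∂P_B = -3.9.
ε = (∂Q_A/∂P_B)(P_B/Q_A) = -3.9 × (35.4/2203.94) ≈ -0.063.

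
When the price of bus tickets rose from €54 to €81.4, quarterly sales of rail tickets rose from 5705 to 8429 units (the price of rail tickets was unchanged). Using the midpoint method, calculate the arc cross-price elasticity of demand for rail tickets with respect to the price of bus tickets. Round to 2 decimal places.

ΔQ_A = 8429 − 5705 = 2724; ΔP_B = 81.4 − 54 = 27.4.
Midpoints: Q̄_A = 7067.0, P̄_B = 67.70.
ε = (ΔQ_A/Q̄_A)/(ΔP_B/P̄_B) = (2724/7067.0)/(27.4/67.70) ≈ 0.95.

0.95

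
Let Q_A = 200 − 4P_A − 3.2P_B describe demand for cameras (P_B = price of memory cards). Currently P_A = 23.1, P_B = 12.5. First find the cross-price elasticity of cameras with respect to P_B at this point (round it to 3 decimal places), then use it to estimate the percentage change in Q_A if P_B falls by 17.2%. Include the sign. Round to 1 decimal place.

10.2%

At P_A = 23.1, P_B = 12.5: Q_A = 67.6.
∂Q_A/∂P_B = -3.2.
ε = (∂Q_A/∂P_B)(P_B/Q_A) = -3.2000 × 12.5/67.6 ≈ -0.592.
%ΔQ_A ≈ ε × %ΔP_B = -0.592 × (-17.2%) = 10.2%.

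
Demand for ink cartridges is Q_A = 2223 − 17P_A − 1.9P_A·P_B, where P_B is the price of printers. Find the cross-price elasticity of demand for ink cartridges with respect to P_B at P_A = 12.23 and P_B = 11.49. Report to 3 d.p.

At P_A = 12.23 and P_B = 11.49: Q_A = 1748.097.
∂Q_A/∂P_B = -1.9P_A = -1.9(12.23) = -23.2370.
ε = (∂Q_A/∂P_B)(P_B/Q_A) = -23.2370 × (11.49/1748.097) ≈ -0.153.

-0.153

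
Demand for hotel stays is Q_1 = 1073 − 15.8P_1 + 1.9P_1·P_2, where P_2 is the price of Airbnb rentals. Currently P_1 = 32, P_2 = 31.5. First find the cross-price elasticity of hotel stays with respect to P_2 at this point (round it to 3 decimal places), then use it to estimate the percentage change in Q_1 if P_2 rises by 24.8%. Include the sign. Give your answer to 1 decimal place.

At P_1 = 32, P_2 = 31.5: Q_1 = 2482.6.
∂Q_1/∂P_2 = 1.9P_1 = 60.8000.
ε = (∂Q_1/∂P_2)(P_2/Q_1) = 60.8000 × 31.5/2482.6 ≈ 0.771.
%ΔQ_1 ≈ ε × %ΔP_2 = 0.771 × (24.8%) = 19.1%.

19.1%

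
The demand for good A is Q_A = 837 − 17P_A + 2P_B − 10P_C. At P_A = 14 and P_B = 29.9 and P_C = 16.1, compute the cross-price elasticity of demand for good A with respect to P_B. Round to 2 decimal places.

At P_A = 14 and P_B = 29.9 and P_C = 16.1: Q_A = 497.8.
∂Q_A/∂P_B = 2.
ε = (∂Q_A/∂P_B)(P_B/Q_A) = 2 × (29.9/497.8) ≈ 0.12.
Since ε > 0, good A and good B are substitutes.

0.12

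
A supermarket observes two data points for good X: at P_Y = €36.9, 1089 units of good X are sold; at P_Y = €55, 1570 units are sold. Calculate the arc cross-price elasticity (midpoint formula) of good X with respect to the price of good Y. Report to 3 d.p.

ΔQ_X = 1570 − 1089 = 481; ΔP_Y = 55 − 36.9 = 18.1.
Midpoints: Q̄_X = 1329.5, P̄_Y = 45.95.
ε = (ΔQ_X/Q̄_X)/(ΔP_Y/P̄_Y) = (481/1329.5)/(18.1/45.95) ≈ 0.918.

0.918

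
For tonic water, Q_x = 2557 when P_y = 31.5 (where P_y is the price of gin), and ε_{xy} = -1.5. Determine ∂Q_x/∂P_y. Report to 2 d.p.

ε = (∂Q_x/∂P_y)·(P_y/Q_x) ⇒ ∂Q_x/∂P_y = ε·Q_x/P_y = -1.5 × 2557/31.5 ≈ -121.76.

-121.76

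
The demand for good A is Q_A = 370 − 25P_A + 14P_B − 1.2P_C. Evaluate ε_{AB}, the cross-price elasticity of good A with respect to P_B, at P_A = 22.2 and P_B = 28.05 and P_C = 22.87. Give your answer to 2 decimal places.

2.18

At P_A = 22.2 and P_B = 28.05 and P_C = 22.87: Q_A = 180.256.
∂Q_A/∂P_B = 14.
ε = (∂Q_A/∂P_B)(P_B/Q_A) = 14 × (28.05/180.256) ≈ 2.18.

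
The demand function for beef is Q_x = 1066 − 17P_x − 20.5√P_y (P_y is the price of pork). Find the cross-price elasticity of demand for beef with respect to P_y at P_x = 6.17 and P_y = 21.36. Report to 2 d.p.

At P_x = 6.17 and P_y = 21.36: Q_x = 866.365.
∂Q_x/∂P_y = -20.5/(2√P_y) = -20.5/(2√21.36) = -2.2178.
ε = (∂Q_x/∂P_y)(P_y/Q_x) = -2.2178 × (21.36/866.365) ≈ -0.05.
ε < 0: complements.

-0.05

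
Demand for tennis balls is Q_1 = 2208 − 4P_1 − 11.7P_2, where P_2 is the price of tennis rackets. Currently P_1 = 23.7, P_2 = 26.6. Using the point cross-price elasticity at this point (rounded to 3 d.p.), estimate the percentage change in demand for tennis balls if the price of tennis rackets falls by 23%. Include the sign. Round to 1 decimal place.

At P_1 = 23.7, P_2 = 26.6: Q_1 = 1801.98.
∂Q_1/∂P_2 = -11.7.
ε = (∂Q_1/∂P_2)(P_2/Q_1) = -11.7000 × 26.6/1801.98 ≈ -0.173.
%ΔQ_1 ≈ ε × %ΔP_2 = -0.173 × (-23%) = 4.0%.

4.0%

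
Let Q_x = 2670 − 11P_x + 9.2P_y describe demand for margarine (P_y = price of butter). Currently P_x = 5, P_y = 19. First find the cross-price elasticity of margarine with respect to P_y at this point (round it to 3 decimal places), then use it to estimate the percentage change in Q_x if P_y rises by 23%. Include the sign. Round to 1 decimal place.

1.4%

At P_x = 5, P_y = 19: Q_x = 2789.8.
∂Q_x/∂P_y = 9.2.
ε = (∂Q_x/∂P_y)(P_y/Q_x) = 9.2000 × 19/2789.8 ≈ 0.063.
%ΔQ_x ≈ ε × %ΔP_y = 0.063 × (23%) = 1.4%.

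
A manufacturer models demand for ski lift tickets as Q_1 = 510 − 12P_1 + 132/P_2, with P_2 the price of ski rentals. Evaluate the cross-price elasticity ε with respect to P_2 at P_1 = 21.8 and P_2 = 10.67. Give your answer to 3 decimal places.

At P_1 = 21.8 and P_2 = 10.67: Q_1 = 260.771.
∂Q_1/∂P_2 = −132/P_2² = -1.1594.
ε = (∂Q_1/∂P_2)(P_2/Q_1) = -1.1594 × (10.67/260.771) ≈ -0.047.

-0.047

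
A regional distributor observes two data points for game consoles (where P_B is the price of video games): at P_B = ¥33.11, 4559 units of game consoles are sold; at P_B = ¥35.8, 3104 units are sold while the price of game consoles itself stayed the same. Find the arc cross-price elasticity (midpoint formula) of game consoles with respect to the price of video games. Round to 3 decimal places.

-4.864

ΔQ_A = 3104 − 4559 = -1455; ΔP_B = 35.8 − 33.11 = 2.69.
Midpoints: Q̄_A = 3831.5, P̄_B = 34.45.
ε = (ΔQ_A/Q̄_A)/(ΔP_B/P̄_B) = (-1455/3831.5)/(2.69/34.45) ≈ -4.864.
ε < 0: game consoles and video games are complements.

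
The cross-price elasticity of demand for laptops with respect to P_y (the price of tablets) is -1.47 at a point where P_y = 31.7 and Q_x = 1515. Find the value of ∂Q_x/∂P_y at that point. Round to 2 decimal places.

ε = (∂Q_x/∂P_y)·(P_y/Q_x) ⇒ ∂Q_x/∂P_y = ε·Q_x/P_y = -1.47 × 1515/31.7 ≈ -70.25.

-70.25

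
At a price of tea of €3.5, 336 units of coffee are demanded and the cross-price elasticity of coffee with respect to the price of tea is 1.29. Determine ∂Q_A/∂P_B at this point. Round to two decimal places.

ε = (∂Q_A/∂P_B)·(P_B/Q_A) ⇒ ∂Q_A/∂P_B = ε·Q_A/P_B = 1.29 × 336/3.5 ≈ 123.84.

123.84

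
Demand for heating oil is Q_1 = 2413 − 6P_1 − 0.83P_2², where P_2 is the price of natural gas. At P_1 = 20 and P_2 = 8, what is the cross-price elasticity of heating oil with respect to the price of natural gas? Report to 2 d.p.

At P_1 = 20 and P_2 = 8: Q_1 = 2239.88.
∂Q_1/∂P_2 = -1.66P_2 = -1.66(8) = -13.2800.
ε = (∂Q_1/∂P_2)(P_2/Q_1) = -13.2800 × (8/2239.88) ≈ -0.05.

-0.05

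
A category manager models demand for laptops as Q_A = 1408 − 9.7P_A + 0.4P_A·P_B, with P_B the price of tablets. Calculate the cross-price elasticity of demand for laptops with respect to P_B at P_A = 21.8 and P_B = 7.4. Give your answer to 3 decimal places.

At P_A = 21.8 and P_B = 7.4: Q_A = 1261.068.
∂Q_A/∂P_B = 0.4P_A = 0.4(21.8) = 8.7200.
ε = (∂Q_A/∂P_B)(P_B/Q_A) = 8.7200 × (7.4/1261.068) ≈ 0.051.
ε > 0: substitutes.

0.051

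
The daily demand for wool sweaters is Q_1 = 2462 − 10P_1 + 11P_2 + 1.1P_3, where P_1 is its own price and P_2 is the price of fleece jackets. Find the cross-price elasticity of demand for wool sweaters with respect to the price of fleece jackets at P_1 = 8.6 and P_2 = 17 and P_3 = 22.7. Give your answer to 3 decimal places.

0.072

At P_1 = 8.6 and P_2 = 17 and P_3 = 22.7: Q_1 = 2587.97.
∂Q_1/∂P_2 = 11.
ε = (∂Q_1/∂P_2)(P_2/Q_1) = 11 × (17/2587.97) ≈ 0.072.
Since ε > 0, wool sweaters and fleece jackets are substitutes.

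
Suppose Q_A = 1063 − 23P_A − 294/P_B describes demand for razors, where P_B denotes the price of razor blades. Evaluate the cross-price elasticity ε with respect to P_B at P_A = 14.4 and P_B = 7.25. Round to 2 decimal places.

0.06

At P_A = 14.4 and P_B = 7.25: Q_A = 691.248.
∂Q_A/∂P_B = 294/P_B² = 5.5933.
ε = (∂Q_A/∂P_B)(P_B/Q_A) = 5.5933 × (7.25/691.248) ≈ 0.06.
ε > 0: substitutes.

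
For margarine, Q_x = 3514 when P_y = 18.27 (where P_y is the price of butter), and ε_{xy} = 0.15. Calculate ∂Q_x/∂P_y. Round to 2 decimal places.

28.85

ε = (∂Q_x/∂P_y)·(P_y/Q_x) ⇒ ∂Q_x/∂P_y = ε·Q_x/P_y = 0.15 × 3514/18.27 ≈ 28.85.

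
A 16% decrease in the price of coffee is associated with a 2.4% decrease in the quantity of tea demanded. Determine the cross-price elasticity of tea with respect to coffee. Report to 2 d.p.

ε = (%ΔQ of tea) / (%ΔP of coffee) = (-2.4%) / (-16%) ≈ 0.15.
Positive cross-price elasticity: substitutes.

0.15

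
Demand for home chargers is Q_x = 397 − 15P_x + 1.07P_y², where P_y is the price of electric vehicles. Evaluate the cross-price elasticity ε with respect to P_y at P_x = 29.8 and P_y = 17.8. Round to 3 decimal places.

At P_x = 29.8 and P_y = 17.8: Q_x = 289.019.
∂Q_x/∂P_y = 2.14P_y = 2.14(17.8) = 38.0920.
ε = (∂Q_x/∂P_y)(P_y/Q_x) = 38.0920 × (17.8/289.019) ≈ 2.346.
ε > 0: substitutes.

2.346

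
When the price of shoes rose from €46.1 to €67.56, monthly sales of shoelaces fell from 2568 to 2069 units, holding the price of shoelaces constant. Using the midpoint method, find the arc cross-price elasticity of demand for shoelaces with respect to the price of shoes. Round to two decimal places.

-0.57

ΔQ_A = 2069 − 2568 = -499; ΔP_B = 67.56 − 46.1 = 21.46.
Midpoints: Q̄_A = 2318.5, P̄_B = 56.83.
ε = (ΔQ_A/Q̄_A)/(ΔP_B/P̄_B) = (-499/2318.5)/(21.46/56.83) ≈ -0.57.
ε < 0: shoelaces and shoes are complements.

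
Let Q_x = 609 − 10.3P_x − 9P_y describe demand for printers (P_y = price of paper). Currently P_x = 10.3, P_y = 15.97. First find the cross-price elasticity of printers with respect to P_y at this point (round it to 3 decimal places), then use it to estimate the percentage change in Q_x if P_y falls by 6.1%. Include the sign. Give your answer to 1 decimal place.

2.4%

At P_x = 10.3, P_y = 15.97: Q_x = 359.18.
∂Q_x/∂P_y = -9.
ε = (∂Q_x/∂P_y)(P_y/Q_x) = -9.0000 × 15.97/359.18 ≈ -0.400.
%ΔQ_x ≈ ε × %ΔP_y = -0.400 × (-6.1%) = 2.4%.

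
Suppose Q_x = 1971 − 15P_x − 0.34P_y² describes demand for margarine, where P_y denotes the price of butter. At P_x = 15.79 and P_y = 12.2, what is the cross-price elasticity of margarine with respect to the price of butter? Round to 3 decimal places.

At P_x = 15.79 and P_y = 12.2: Q_x = 1683.544.
∂Q_x/∂P_y = -0.68P_y = -0.68(12.2) = -8.2960.
ε = (∂Q_x/∂P_y)(P_y/Q_x) = -8.2960 × (12.2/1683.544) ≈ -0.060.
ε < 0: complements.

-0.060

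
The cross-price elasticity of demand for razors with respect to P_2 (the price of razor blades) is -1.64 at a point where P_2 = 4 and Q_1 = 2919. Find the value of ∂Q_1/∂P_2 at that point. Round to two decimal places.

ε = (∂Q_1/∂P_2)·(P_2/Q_1) ⇒ ∂Q_1/∂P_2 = ε·Q_1/P_2 = -1.64 × 2919/4 ≈ -1196.79.

-1196.79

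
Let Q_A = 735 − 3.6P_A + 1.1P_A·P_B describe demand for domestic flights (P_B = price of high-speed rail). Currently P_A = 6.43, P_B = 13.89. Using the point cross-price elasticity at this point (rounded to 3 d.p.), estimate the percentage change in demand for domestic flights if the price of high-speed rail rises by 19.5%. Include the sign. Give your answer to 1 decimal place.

2.4%

At P_A = 6.43, P_B = 13.89: Q_A = 810.096.
∂Q_A/∂P_B = 1.1P_A = 7.0730.
ε = (∂Q_A/∂P_B)(P_B/Q_A) = 7.0730 × 13.89/810.096 ≈ 0.121.
%ΔQ_A ≈ ε × %ΔP_B = 0.121 × (19.5%) = 2.4%.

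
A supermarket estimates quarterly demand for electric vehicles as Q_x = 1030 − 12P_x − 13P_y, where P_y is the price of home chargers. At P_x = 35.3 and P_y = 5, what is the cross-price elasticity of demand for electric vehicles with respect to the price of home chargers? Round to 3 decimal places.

At P_x = 35.3 and P_y = 5: Q_x = 541.4.
∂Q_x/∂P_y = -13.
ε = (∂Q_x/∂P_y)(P_y/Q_x) = -13 × (5/541.4) ≈ -0.120.
Since ε < 0, electric vehicles and home chargers are complements.

-0.120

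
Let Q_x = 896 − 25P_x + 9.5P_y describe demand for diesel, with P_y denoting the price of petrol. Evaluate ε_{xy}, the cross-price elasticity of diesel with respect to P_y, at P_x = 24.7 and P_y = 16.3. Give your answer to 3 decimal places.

At P_x = 24.7 and P_y = 16.3: Q_x = 433.35.
∂Q_x/∂P_y = 9.5.
ε = (∂Q_x/∂P_y)(P_y/Q_x) = 9.5 × (16.3/433.35) ≈ 0.357.

0.357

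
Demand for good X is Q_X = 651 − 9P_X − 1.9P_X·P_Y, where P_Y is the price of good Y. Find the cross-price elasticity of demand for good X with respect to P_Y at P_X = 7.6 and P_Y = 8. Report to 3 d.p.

-0.247

At P_X = 7.6 and P_Y = 8: Q_X = 467.08.
∂Q_X/∂P_Y = -1.9P_X = -1.9(7.6) = -14.4400.
ε = (∂Q_X/∂P_Y)(P_Y/Q_X) = -14.4400 × (8/467.08) ≈ -0.247.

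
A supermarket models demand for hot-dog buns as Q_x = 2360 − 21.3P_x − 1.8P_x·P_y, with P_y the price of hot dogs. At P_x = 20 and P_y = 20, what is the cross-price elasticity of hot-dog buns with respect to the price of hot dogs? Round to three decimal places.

-0.593

At P_x = 20 and P_y = 20: Q_x = 1214.
∂Q_x/∂P_y = -1.8P_x = -1.8(20) = -36.0000.
ε = (∂Q_x/∂P_y)(P_y/Q_x) = -36.0000 × (20/1214) ≈ -0.593.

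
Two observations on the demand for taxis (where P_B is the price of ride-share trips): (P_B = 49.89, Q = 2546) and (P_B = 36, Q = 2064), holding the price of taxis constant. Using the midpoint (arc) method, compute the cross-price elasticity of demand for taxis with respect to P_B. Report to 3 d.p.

0.647

ΔQ_A = 2064 − 2546 = -482; ΔP_B = 36 − 49.89 = -13.89.
Midpoints: Q̄_A = 2305.0, P̄_B = 42.95.
ε = (ΔQ_A/Q̄_A)/(ΔP_B/P̄_B) = (-482/2305.0)/(-13.89/42.95) ≈ 0.647.
ε > 0: taxis and ride-share trips are substitutes.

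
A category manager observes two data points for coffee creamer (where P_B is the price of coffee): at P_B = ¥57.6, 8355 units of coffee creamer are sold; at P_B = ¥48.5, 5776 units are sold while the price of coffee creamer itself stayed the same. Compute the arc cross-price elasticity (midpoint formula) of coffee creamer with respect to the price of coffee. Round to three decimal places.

ΔQ_A = 5776 − 8355 = -2579; ΔP_B = 48.5 − 57.6 = -9.1.
Midpoints: Q̄_A = 7065.5, P̄_B = 53.05.
ε = (ΔQ_A/Q̄_A)/(ΔP_B/P̄_B) = (-2579/7065.5)/(-9.1/53.05) ≈ 2.128.

2.128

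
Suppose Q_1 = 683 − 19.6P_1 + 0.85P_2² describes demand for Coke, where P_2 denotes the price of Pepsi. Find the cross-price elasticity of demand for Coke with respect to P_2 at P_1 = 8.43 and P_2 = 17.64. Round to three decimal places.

0.676

At P_1 = 8.43 and P_2 = 17.64: Q_1 = 782.266.
∂Q_1/∂P_2 = 1.7P_2 = 1.7(17.64) = 29.9880.
ε = (∂Q_1/∂P_2)(P_2/Q_1) = 29.9880 × (17.64/782.266) ≈ 0.676.
ε > 0: substitutes.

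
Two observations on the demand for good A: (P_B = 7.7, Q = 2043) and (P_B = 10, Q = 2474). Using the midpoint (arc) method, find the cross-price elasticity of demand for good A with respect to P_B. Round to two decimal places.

ΔQ_A = 2474 − 2043 = 431; ΔP_B = 10 − 7.7 = 2.3.
Midpoints: Q̄_A = 2258.5, P̄_B = 8.85.
ε = (ΔQ_A/Q̄_A)/(ΔP_B/P̄_B) = (431/2258.5)/(2.3/8.85) ≈ 0.73.
ε > 0: good A and good B are substitutes.

0.73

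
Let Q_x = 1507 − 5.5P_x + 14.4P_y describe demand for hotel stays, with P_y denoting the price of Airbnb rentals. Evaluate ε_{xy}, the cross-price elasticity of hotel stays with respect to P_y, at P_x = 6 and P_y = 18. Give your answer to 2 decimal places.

At P_x = 6 and P_y = 18: Q_x = 1733.2.
∂Q_x/∂P_y = 14.4.
ε = (∂Q_x/∂P_y)(P_y/Q_x) = 14.4 × (18/1733.2) ≈ 0.15.
Since ε > 0, hotel stays and Airbnb rentals are substitutes.

0.15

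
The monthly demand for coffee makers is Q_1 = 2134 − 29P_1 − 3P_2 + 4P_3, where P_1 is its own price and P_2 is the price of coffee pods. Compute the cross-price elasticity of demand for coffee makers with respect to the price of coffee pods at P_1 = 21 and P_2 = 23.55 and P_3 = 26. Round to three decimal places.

-0.045

At P_1 = 21 and P_2 = 23.55 and P_3 = 26: Q_1 = 1558.35.
∂Q_1/∂P_2 = -3.
ε = (∂Q_1/∂P_2)(P_2/Q_1) = -3 × (23.55/1558.35) ≈ -0.045.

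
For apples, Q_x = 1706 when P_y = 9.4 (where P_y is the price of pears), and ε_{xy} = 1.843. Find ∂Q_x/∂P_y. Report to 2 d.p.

334.48

ε = (∂Q_x/∂P_y)·(P_y/Q_x) ⇒ ∂Q_x/∂P_y = ε·Q_x/P_y = 1.843 × 1706/9.4 ≈ 334.48.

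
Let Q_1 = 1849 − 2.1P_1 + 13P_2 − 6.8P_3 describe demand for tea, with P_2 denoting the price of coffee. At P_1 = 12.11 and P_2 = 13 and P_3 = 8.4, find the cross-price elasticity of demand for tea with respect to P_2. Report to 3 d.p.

At P_1 = 12.11 and P_2 = 13 and P_3 = 8.4: Q_1 = 1935.449.
∂Q_1/∂P_2 = 13.
ε = (∂Q_1/∂P_2)(P_2/Q_1) = 13 × (13/1935.449) ≈ 0.087.
Since ε > 0, tea and coffee are substitutes.

0.087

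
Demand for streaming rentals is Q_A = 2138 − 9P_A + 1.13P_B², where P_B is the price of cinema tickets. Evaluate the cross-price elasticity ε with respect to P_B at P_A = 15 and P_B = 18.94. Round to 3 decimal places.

At P_A = 15 and P_B = 18.94: Q_A = 2408.358.
∂Q_A/∂P_B = 2.26P_B = 2.26(18.94) = 42.8044.
ε = (∂Q_A/∂P_B)(P_B/Q_A) = 42.8044 × (18.94/2408.358) ≈ 0.337.

0.337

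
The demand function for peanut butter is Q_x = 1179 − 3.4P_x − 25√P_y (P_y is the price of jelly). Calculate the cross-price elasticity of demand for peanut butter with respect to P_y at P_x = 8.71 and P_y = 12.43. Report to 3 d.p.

At P_x = 8.71 and P_y = 12.43: Q_x = 1061.245.
∂Q_x/∂P_y = -25/(2√P_y) = -25/(2√12.43) = -3.5455.
ε = (∂Q_x/∂P_y)(P_y/Q_x) = -3.5455 × (12.43/1061.245) ≈ -0.042.

-0.042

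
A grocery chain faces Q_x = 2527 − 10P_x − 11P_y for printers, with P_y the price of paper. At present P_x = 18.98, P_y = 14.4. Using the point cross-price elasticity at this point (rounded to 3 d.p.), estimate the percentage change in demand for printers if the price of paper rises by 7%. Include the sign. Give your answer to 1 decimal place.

At P_x = 18.98, P_y = 14.4: Q_x = 2178.8.
∂Q_x/∂P_y = -11.
ε = (∂Q_x/∂P_y)(P_y/Q_x) = -11.0000 × 14.4/2178.8 ≈ -0.073.
%ΔQ_x ≈ ε × %ΔP_y = -0.073 × (7%) = -0.5%.

-0.5%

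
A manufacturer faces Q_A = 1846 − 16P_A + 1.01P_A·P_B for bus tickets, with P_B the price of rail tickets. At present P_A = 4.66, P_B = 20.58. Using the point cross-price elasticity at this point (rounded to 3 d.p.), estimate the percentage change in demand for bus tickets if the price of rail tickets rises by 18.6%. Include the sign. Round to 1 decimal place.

At P_A = 4.66, P_B = 20.58: Q_A = 1868.302.
∂Q_A/∂P_B = 1.01P_A = 4.7066.
ε = (∂Q_A/∂P_B)(P_B/Q_A) = 4.7066 × 20.58/1868.302 ≈ 0.052.
%ΔQ_A ≈ ε × %ΔP_B = 0.052 × (18.6%) = 1.0%.

1.0%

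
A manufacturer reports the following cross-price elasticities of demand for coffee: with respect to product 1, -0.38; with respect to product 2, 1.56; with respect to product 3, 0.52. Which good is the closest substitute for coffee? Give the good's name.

product 2

Substitutes have ε > 0. Among the positive values, 1.56 (product 2) is largest.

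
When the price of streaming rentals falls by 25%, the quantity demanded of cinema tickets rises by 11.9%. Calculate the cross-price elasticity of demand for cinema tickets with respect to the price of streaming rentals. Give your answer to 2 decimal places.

ε = (%ΔQ of cinema tickets) / (%ΔP of streaming rentals) = (11.9%) / (-25%) ≈ -0.48.
Negative cross-price elasticity: complements.

-0.48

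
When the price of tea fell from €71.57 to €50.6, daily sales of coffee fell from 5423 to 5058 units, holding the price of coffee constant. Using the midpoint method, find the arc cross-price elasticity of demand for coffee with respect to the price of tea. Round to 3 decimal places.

0.203

ΔQ_A = 5058 − 5423 = -365; ΔP_B = 50.6 − 71.57 = -20.97.
Midpoints: Q̄_A = 5240.5, P̄_B = 61.08.
ε = (ΔQ_A/Q̄_A)/(ΔP_B/P̄_B) = (-365/5240.5)/(-20.97/61.08) ≈ 0.203.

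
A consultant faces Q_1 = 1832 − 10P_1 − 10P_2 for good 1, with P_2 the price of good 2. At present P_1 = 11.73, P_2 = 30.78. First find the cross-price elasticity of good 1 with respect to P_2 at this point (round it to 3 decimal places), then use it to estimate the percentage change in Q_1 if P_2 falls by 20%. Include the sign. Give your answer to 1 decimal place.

At P_1 = 11.73, P_2 = 30.78: Q_1 = 1406.9.
∂Q_1/∂P_2 = -10.
ε = (∂Q_1/∂P_2)(P_2/Q_1) = -10.0000 × 30.78/1406.9 ≈ -0.219.
%ΔQ_1 ≈ ε × %ΔP_2 = -0.219 × (-20%) = 4.4%.

4.4%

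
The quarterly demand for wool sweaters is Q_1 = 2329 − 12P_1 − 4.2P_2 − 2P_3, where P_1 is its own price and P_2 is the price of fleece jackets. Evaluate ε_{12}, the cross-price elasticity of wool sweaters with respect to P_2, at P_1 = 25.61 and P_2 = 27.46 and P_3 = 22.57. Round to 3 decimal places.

At P_1 = 25.61 and P_2 = 27.46 and P_3 = 22.57: Q_1 = 1861.208.
∂Q_1/∂P_2 = -4.2.
ε = (∂Q_1/∂P_2)(P_2/Q_1) = -4.2 × (27.46/1861.208) ≈ -0.062.

-0.062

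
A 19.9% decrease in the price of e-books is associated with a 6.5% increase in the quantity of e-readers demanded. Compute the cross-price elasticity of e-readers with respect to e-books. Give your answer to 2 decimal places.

-0.33

ε = (%ΔQ of e-readers) / (%ΔP of e-books) = (6.5%) / (-19.9%) ≈ -0.33.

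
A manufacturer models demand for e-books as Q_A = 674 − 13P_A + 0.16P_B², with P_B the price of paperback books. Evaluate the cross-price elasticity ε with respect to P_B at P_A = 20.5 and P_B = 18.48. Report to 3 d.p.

0.236

At P_A = 20.5 and P_B = 18.48: Q_A = 462.142.
∂Q_A/∂P_B = 0.32P_B = 0.32(18.48) = 5.9136.
ε = (∂Q_A/∂P_B)(P_B/Q_A) = 5.9136 × (18.48/462.142) ≈ 0.236.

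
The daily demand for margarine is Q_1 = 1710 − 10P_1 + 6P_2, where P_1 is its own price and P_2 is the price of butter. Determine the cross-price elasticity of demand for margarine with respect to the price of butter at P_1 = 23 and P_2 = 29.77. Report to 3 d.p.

At P_1 = 23 and P_2 = 29.77: Q_1 = 1658.62.
∂Q_1/∂P_2 = 6.
ε = (∂Q_1/∂P_2)(P_2/Q_1) = 6 × (29.77/1658.62) ≈ 0.108.

0.108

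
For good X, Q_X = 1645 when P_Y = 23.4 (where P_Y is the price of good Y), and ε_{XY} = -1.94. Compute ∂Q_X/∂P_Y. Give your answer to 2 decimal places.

ε = (∂Q_X/∂P_Y)·(P_Y/Q_X) ⇒ ∂Q_X/∂P_Y = ε·Q_X/P_Y = -1.94 × 1645/23.4 ≈ -136.38.

-136.38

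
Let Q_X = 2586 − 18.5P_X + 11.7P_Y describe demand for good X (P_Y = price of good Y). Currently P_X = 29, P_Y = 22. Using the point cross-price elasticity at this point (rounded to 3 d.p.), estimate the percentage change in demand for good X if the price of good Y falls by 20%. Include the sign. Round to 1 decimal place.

-2.2%

At P_X = 29, P_Y = 22: Q_X = 2306.9.
∂Q_X/∂P_Y = 11.7.
ε = (∂Q_X/∂P_Y)(P_Y/Q_X) = 11.7000 × 22/2306.9 ≈ 0.112.
%ΔQ_X ≈ ε × %ΔP_Y = 0.112 × (-20%) = -2.2%.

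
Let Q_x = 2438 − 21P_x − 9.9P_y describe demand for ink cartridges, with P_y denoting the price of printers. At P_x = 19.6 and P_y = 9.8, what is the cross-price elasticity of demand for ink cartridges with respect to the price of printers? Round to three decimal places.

At P_x = 19.6 and P_y = 9.8: Q_x = 1929.38.
∂Q_x/∂P_y = -9.9.
ε = (∂Q_x/∂P_y)(P_y/Q_x) = -9.9 × (9.8/1929.38) ≈ -0.050.
Since ε < 0, ink cartridges and printers are complements.

-0.050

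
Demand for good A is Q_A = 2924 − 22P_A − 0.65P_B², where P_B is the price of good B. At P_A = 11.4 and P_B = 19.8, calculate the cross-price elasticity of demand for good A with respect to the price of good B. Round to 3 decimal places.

-0.211

At P_A = 11.4 and P_B = 19.8: Q_A = 2418.374.
∂Q_A/∂P_B = -1.3P_B = -1.3(19.8) = -25.7400.
ε = (∂Q_A/∂P_B)(P_B/Q_A) = -25.7400 × (19.8/2418.374) ≈ -0.211.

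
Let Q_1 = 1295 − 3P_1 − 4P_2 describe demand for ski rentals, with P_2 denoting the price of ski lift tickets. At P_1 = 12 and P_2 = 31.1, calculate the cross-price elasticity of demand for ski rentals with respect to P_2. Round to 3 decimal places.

At P_1 = 12 and P_2 = 31.1: Q_1 = 1134.6.
∂Q_1/∂P_2 = -4.
ε = (∂Q_1/∂P_2)(P_2/Q_1) = -4 × (31.1/1134.6) ≈ -0.110.

-0.110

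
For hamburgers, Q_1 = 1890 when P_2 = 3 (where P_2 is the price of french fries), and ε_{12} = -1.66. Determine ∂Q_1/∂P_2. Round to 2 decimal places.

-1045.80

ε = (∂Q_1/∂P_2)·(P_2/Q_1) ⇒ ∂Q_1/∂P_2 = ε·Q_1/P_2 = -1.66 × 1890/3 ≈ -1045.80.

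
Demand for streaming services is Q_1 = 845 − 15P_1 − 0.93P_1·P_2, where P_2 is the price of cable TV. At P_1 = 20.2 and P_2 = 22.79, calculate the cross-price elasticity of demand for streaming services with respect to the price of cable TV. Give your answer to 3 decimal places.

At P_1 = 20.2 and P_2 = 22.79: Q_1 = 113.867.
∂Q_1/∂P_2 = -0.93P_1 = -0.93(20.2) = -18.7860.
ε = (∂Q_1/∂P_2)(P_2/Q_1) = -18.7860 × (22.79/113.867) ≈ -3.760.
ε < 0: complements.

-3.760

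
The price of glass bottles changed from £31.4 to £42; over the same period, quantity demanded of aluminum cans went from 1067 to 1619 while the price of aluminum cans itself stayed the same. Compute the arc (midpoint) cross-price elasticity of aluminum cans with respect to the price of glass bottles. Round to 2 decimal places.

ΔQ_A = 1619 − 1067 = 552; ΔP_B = 42 − 31.4 = 10.6.
Midpoints: Q̄_A = 1343.0, P̄_B = 36.70.
ε = (ΔQ_A/Q̄_A)/(ΔP_B/P̄_B) = (552/1343.0)/(10.6/36.70) ≈ 1.42.

1.42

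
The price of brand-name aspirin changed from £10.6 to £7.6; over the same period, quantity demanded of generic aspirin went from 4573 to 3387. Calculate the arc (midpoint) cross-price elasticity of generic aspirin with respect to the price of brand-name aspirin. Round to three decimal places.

ΔQ_A = 3387 − 4573 = -1186; ΔP_B = 7.6 − 10.6 = -3.
Midpoints: Q̄_A = 3980.0, P̄_B = 9.10.
ε = (ΔQ_A/Q̄_A)/(ΔP_B/P̄_B) = (-1186/3980.0)/(-3/9.10) ≈ 0.904.

0.904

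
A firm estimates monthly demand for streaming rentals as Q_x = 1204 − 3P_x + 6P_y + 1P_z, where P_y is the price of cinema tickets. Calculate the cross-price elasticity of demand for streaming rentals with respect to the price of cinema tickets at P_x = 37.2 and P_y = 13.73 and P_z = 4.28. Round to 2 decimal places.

At P_x = 37.2 and P_y = 13.73 and P_z = 4.28: Q_x = 1179.06.
∂Q_x/∂P_y = 6.
ε = (∂Q_x/∂P_y)(P_y/Q_x) = 6 × (13.73/1179.06) ≈ 0.07.
Since ε > 0, streaming rentals and cinema tickets are substitutes.

0.07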